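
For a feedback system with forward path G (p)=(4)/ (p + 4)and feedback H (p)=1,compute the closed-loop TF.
Closed-loop T = G/(1+GH).
Numerator: G_num * H_den = 4.
Denominator: G_den * H_den + G_num * H_num = (p + 4) + (4) = p + 8.
T(p) = (4)/(p + 8)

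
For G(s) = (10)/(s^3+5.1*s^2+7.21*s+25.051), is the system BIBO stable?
Denominator: s^3 + 5.1*s^2 + 7.21*s + 25.051 = (s + 4.7)(s^2 + 0.4*s + 5.33). Poles: -0.2 + 2.3j, -0.2 - 2.3j, -4.7. All Re(p)<0: Yes (stable)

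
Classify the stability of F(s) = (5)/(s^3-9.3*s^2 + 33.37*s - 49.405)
Denominator: s^3 - 9.3*s^2 + 33.37*s - 49.405 = (s - 4.1)(s^2 - 5.2*s + 12.05). Poles: 2.6 + 2.3j, 2.6 - 2.3j, 4.1. Unstable (3 pole(s) in RHP)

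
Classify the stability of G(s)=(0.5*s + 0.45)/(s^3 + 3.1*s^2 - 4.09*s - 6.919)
Denominator: s^3 + 3.1*s^2 - 4.09*s - 6.919 = (s - 1.7)(s + 1.1)(s + 3.7). Poles: -1.1, -3.7, 1.7. Unstable (1 pole(s) in RHP)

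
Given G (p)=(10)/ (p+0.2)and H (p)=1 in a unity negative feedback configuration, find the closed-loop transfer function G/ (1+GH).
Closed-loop T = G/(1+GH).
Numerator: G_num * H_den = 10.
Denominator: G_den * H_den + G_num * H_num = (p + 0.2) + (10) = p + 10.2.
T(p) = (10)/(p + 10.2)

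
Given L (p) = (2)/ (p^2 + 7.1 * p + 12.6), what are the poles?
Set denominator = 0: p^2 + 7.1*p + 12.6 = (p + 3.6)(p + 3.5) = 0 → Poles: -3.5, -3.6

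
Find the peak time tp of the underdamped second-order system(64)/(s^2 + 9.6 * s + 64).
Standard form: ωn²/(s²+2ζωn·s+ωn²) → ωn = 8, ζ = 0.6.
ωd = ωn·√(1-ζ²) = 8·√(1-0.6²) = 6.4.
tp = π/ωd = π/6.4 = 0.4909 s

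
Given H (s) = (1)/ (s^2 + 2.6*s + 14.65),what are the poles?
Set denominator = 0: s^2 + 2.6*s + 14.65 = 0 → Poles: -1.3 + 3.6j, -1.3 - 3.6j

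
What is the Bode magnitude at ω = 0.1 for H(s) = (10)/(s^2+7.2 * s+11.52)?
Substitute s = j*0.1: H(j0.1) = 0.865423 - 0.0541359j.
|H(j0.1)| = sqrt(Re² + Im²) = 0.8671.
20*log₁₀(0.8671) = -1.24 dB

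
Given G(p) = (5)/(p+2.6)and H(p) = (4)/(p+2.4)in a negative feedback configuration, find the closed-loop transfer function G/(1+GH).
Closed-loop T = G/(1+GH).
Numerator: G_num * H_den = 5*p + 12.
Denominator: G_den * H_den + G_num * H_num = (p^2 + 5*p + 6.24) + (20) = p^2 + 5*p + 26.24.
T(p) = (5*p + 12)/(p^2 + 5*p + 26.24)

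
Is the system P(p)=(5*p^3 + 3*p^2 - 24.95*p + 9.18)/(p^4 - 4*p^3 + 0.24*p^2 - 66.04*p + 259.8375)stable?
Denominator: p^4 - 4*p^3 + 0.24*p^2 - 66.04*p + 259.8375 = (p - 3.9)(p - 4.1)(p^2 + 4*p + 16.25). Poles: -2 + 3.5j, -2 - 3.5j, 3.9, 4.1. All Re(p)<0: No (unstable)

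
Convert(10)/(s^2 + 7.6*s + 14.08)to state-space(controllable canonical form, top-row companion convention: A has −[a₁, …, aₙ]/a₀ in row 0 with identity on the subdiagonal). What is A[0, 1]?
Reachable canonical form for den = s^2 + 7.6*s + 14.08: top row of A = -[a₁,a₂,...,aₙ]/a₀, ones on the subdiagonal, zeros elsewhere.
A = [[-7.6, -14.08], [1, 0]].
A[0,1] = -14.08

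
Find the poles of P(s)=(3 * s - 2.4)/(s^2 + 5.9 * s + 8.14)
Set denominator = 0: s^2 + 5.9*s + 8.14 = (s + 3.7)(s + 2.2) = 0 → Poles: -2.2, -3.7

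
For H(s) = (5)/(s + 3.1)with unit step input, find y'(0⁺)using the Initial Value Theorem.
IVT: y'(0⁺) = lim_{s→∞} s²·Y(s) = lim_{s→∞} s·H(s).
deg(num) = 0, deg(den) = 1, relative degree = 1, so s·H(s) → (leading num)/(leading den) = 5/1 = 5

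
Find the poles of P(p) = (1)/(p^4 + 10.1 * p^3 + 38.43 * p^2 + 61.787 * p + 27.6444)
Set denominator = 0: p^4 + 10.1*p^3 + 38.43*p^2 + 61.787*p + 27.6444 = (p + 3.6)(p + 0.7)(p^2 + 5.8*p + 10.97) = 0 → Poles: -0.7, -2.9 + 1.6j, -2.9 - 1.6j, -3.6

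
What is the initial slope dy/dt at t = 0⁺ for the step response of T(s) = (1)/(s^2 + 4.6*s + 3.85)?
IVT: y'(0⁺) = lim_{s→∞} s²·Y(s) = lim_{s→∞} s·T(s).
deg(num) = 0, deg(den) = 2, relative degree = 2 ≥ 2, so s·T(s) → 0. Initial slope = 0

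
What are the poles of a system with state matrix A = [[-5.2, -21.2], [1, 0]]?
Eigenvalues solve det(λI - A) = 0.
Characteristic polynomial: λ^2 + 5.2*λ + 21.2 = 0.
Roots: -2.6 + 3.8j, -2.6 - 3.8j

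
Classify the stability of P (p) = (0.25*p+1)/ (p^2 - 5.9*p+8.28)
Denominator: p^2 - 5.9*p + 8.28 = (p - 3.6)(p - 2.3). Poles: 2.3, 3.6. Unstable (2 pole(s) in RHP)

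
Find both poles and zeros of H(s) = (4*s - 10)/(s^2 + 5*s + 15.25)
Set denominator = 0: s^2 + 5*s + 15.25 = 0 → Poles: -2.5 + 3j, -2.5 - 3j
Set numerator = 0: 4*s - 10 = 0 → Zeros: 2.5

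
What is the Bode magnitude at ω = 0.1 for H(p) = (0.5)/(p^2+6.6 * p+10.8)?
Substitute p = j*0.1: H(j0.1) = 0.0461665 - 0.0028239j.
|H(j0.1)| = sqrt(Re² + Im²) = 0.04625.
20*log₁₀(0.04625) = -26.70 dB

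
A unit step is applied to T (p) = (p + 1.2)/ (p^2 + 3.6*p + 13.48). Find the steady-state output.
FVT: lim_{t→∞} y(t) = lim_{p→0} p*Y(p) where Y(p) = T(p)/p.
= lim_{p→0} T(p) = T(0) = num(0)/den(0) = 1.2/13.48 = 0.08902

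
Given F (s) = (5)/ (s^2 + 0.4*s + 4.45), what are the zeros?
Numerator is a nonzero constant (5) → Zeros: none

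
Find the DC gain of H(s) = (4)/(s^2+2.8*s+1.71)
DC gain = H(0) = num(0)/den(0) = 4/1.71 = 2.339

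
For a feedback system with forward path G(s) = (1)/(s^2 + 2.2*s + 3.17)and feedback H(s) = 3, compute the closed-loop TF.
Closed-loop T = G/(1+GH).
Numerator: G_num * H_den = 1.
Denominator: G_den * H_den + G_num * H_num = (s^2 + 2.2*s + 3.17) + (3) = s^2 + 2.2*s + 6.17.
T(s) = (1)/(s^2 + 2.2*s + 6.17)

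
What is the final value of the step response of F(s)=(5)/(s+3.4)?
FVT: lim_{t→∞} y(t) = lim_{s→0} s*Y(s) where Y(s) = F(s)/s.
= lim_{s→0} F(s) = F(0) = num(0)/den(0) = 5/3.4 = 1.471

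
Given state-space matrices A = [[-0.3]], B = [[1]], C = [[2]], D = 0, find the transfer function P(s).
P(s) = C(sI - A)⁻¹B + D.
Characteristic polynomial det(sI - A) = s + 0.3.
Numerator from C·adj(sI-A)·B + D·det(sI-A) = 2.
P(s) = (2)/(s + 0.3)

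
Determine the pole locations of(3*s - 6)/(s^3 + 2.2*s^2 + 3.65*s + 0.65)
Set denominator = 0: s^3 + 2.2*s^2 + 3.65*s + 0.65 = (s + 0.2)(s^2 + 2*s + 3.25) = 0 → Poles: -0.2, -1 + 1.5j, -1 - 1.5j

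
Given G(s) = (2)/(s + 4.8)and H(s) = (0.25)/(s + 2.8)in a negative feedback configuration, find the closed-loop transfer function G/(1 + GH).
Closed-loop T = G/(1+GH).
Numerator: G_num * H_den = 2*s + 5.6.
Denominator: G_den * H_den + G_num * H_num = (s^2 + 7.6*s + 13.44) + (0.5) = s^2 + 7.6*s + 13.94.
T(s) = (2*s + 5.6)/(s^2 + 7.6*s + 13.94)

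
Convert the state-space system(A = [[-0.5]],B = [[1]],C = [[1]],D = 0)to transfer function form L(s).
L(s) = C(sI - A)⁻¹B + D.
Characteristic polynomial det(sI - A) = s + 0.5.
Numerator from C·adj(sI-A)·B + D·det(sI-A) = 1.
L(s) = (1)/(s + 0.5)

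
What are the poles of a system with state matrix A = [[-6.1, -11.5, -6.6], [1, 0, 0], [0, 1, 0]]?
Eigenvalues solve det(λI - A) = 0.
Characteristic polynomial: λ^3 + 6.1*λ^2 + 11.5*λ + 6.6 = 0.
Factor: (λ + 2)(λ + 1.1)(λ + 3) = 0.
Roots: -1.1, -2, -3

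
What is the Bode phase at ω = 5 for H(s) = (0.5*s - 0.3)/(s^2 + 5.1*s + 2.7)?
Substitute s = j*5: H(j5) = 0.0613835 - 0.0419158j.
∠H(j5) = atan2(Im, Re) = atan2(-0.0419158, 0.0613835) = -34.33°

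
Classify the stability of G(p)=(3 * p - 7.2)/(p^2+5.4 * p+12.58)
Denominator: p^2 + 5.4*p + 12.58. Poles: -2.7 + 2.3j, -2.7 - 2.3j. Stable (all poles in LHP)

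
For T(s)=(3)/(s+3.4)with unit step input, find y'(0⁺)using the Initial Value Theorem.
IVT: y'(0⁺) = lim_{s→∞} s²·Y(s) = lim_{s→∞} s·T(s).
deg(num) = 0, deg(den) = 1, relative degree = 1, so s·T(s) → (leading num)/(leading den) = 3/1 = 3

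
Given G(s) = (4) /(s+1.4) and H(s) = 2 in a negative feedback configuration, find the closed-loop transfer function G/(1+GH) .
Closed-loop T = G/(1+GH).
Numerator: G_num * H_den = 4.
Denominator: G_den * H_den + G_num * H_num = (s + 1.4) + (8) = s + 9.4.
T(s) = (4)/(s + 9.4)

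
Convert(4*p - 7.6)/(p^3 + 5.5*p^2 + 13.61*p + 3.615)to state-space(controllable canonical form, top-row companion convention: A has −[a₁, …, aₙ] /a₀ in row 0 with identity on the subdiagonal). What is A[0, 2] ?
Reachable canonical form for den = p^3 + 5.5*p^2 + 13.61*p + 3.615: top row of A = -[a₁,a₂,...,aₙ]/a₀, ones on the subdiagonal, zeros elsewhere.
A = [[-5.5, -13.61, -3.615], [1, 0, 0], [0, 1, 0]].
A[0,2] = -3.615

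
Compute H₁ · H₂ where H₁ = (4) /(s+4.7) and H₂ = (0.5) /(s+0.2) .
Series: H = H₁ · H₂ = (n₁·n₂)/(d₁·d₂).
Num: n₁·n₂ = 2. Den: d₁·d₂ = s^2 + 4.9*s + 0.94.
H(s) = (2)/(s^2 + 4.9*s + 0.94)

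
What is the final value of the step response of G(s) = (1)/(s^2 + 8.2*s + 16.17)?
FVT: lim_{t→∞} y(t) = lim_{s→0} s*Y(s) where Y(s) = G(s)/s.
= lim_{s→0} G(s) = G(0) = num(0)/den(0) = 1/16.17 = 0.06184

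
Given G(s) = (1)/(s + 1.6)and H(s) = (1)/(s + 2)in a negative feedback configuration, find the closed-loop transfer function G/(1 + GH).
Closed-loop T = G/(1+GH).
Numerator: G_num * H_den = s + 2.
Denominator: G_den * H_den + G_num * H_num = (s^2 + 3.6*s + 3.2) + (1) = s^2 + 3.6*s + 4.2.
T(s) = (s + 2)/(s^2 + 3.6*s + 4.2)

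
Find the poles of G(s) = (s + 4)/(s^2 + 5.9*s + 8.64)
Set denominator = 0: s^2 + 5.9*s + 8.64 = (s + 3.2)(s + 2.7) = 0 → Poles: -2.7, -3.2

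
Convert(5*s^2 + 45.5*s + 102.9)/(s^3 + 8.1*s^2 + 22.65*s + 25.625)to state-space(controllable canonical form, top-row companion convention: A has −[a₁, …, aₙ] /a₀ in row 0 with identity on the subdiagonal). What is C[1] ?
Reachable canonical form: C = numerator coefficients (right-aligned, zero-padded to length n).
num = 5*s^2 + 45.5*s + 102.9, C = [[5, 45.5, 102.9]].
C[1] = 45.5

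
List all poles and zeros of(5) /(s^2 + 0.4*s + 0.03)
Set denominator = 0: s^2 + 0.4*s + 0.03 = (s + 0.1)(s + 0.3) = 0 → Poles: -0.1, -0.3
Numerator is a nonzero constant (5) → Zeros: none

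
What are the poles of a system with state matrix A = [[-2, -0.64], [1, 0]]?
Eigenvalues solve det(λI - A) = 0.
Characteristic polynomial: λ^2 + 2*λ + 0.64 = 0.
Factor: (λ + 0.4)(λ + 1.6) = 0.
Roots: -0.4, -1.6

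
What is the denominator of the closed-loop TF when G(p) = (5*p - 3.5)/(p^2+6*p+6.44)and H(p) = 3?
Characteristic poly = G_den * H_den + G_num * H_num = (p^2 + 6*p + 6.44) + (15*p - 10.5) = p^2 + 21*p - 4.06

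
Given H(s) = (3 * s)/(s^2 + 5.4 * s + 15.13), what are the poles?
Set denominator = 0: s^2 + 5.4*s + 15.13 = 0 → Poles: -2.7 + 2.8j, -2.7 - 2.8j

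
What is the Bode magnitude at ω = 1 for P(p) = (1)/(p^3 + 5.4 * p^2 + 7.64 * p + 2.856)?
Substitute p = j*1: P(j1) = -0.0503149 - 0.131325j.
|P(j1)| = sqrt(Re² + Im²) = 0.1406.
20*log₁₀(0.1406) = -17.04 dB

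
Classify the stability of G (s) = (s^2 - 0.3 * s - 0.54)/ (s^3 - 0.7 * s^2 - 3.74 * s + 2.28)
Denominator: s^3 - 0.7*s^2 - 3.74*s + 2.28 = (s - 2)(s - 0.6)(s + 1.9). Poles: -1.9, 0.6, 2. Unstable (2 pole(s) in RHP)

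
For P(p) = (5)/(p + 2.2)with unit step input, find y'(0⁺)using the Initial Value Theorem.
IVT: y'(0⁺) = lim_{p→∞} p²·Y(p) = lim_{p→∞} p·P(p).
deg(num) = 0, deg(den) = 1, relative degree = 1, so p·P(p) → (leading num)/(leading den) = 5/1 = 5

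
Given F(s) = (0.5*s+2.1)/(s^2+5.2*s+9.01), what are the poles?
Set denominator = 0: s^2 + 5.2*s + 9.01 = 0 → Poles: -2.6 + 1.5j, -2.6 - 1.5j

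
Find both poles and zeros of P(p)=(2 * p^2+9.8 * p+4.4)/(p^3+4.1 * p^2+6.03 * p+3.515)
Set denominator = 0: p^3 + 4.1*p^2 + 6.03*p + 3.515 = (p + 1.9)(p^2 + 2.2*p + 1.85) = 0 → Poles: -1.1 + 0.8j, -1.1 - 0.8j, -1.9
Set numerator = 0: 2*p^2 + 9.8*p + 4.4 = 2*(p + 0.5)(p + 4.4) = 0 → Zeros: -0.5, -4.4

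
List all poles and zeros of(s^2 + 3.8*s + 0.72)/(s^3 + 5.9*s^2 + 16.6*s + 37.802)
Set denominator = 0: s^3 + 5.9*s^2 + 16.6*s + 37.802 = (s + 4.1)(s^2 + 1.8*s + 9.22) = 0 → Poles: -0.9 + 2.9j, -0.9 - 2.9j, -4.1
Set numerator = 0: s^2 + 3.8*s + 0.72 = (s + 0.2)(s + 3.6) = 0 → Zeros: -0.2, -3.6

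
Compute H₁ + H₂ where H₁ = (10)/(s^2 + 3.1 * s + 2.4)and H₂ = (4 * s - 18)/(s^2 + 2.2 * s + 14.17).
Parallel: H = H₁ + H₂ = (n₁·d₂ + n₂·d₁)/(d₁·d₂).
n₁·d₂ = 10*s^2 + 22*s + 141.7. n₂·d₁ = 4*s^3 - 5.6*s^2 - 46.2*s - 43.2. Sum = 4*s^3 + 4.4*s^2 - 24.2*s + 98.5. d₁·d₂ = s^4 + 5.3*s^3 + 23.39*s^2 + 49.207*s + 34.008.
H(s) = (4*s^3 + 4.4*s^2 - 24.2*s + 98.5)/(s^4 + 5.3*s^3 + 23.39*s^2 + 49.207*s + 34.008)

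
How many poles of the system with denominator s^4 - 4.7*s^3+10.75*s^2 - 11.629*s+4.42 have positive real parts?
s^4 - 4.7*s^3 + 10.75*s^2 - 11.629*s + 4.42 = (s - 0.8)(s - 1.3)(s^2 - 2.6*s + 4.25). Poles: 0.8, 1.3, 1.3 + 1.6j, 1.3 - 1.6j. RHP poles (Re>0): 4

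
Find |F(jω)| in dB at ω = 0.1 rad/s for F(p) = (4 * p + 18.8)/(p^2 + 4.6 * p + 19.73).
Substitute p = j*0.1: F(j0.1) = 0.953301 - 0.00195328j.
|F(j0.1)| = sqrt(Re² + Im²) = 0.9533.
20*log₁₀(0.9533) = -0.42 dB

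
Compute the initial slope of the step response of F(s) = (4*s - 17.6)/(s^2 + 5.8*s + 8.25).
IVT: y'(0⁺) = lim_{s→∞} s²·Y(s) = lim_{s→∞} s·F(s).
deg(num) = 1, deg(den) = 2, relative degree = 1, so s·F(s) → (leading num)/(leading den) = 4/1 = 4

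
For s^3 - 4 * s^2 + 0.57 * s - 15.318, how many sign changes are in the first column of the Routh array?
Routh array:
s^3: [1, 0.57]; s^2: [-4, -15.318]; s^1: [-3.2595]; s^0: [-15.318]
First column: [1, -4, -3.2595, -15.318]. Sign changes = 1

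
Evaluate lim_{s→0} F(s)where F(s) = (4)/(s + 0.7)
DC gain = F(0) = num(0)/den(0) = 4/0.7 = 5.714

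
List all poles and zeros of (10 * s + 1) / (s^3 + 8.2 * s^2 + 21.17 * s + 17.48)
Set denominator = 0: s^3 + 8.2*s^2 + 21.17*s + 17.48 = (s + 1.9)(s + 4)(s + 2.3) = 0 → Poles: -1.9, -2.3, -4
Set numerator = 0: 10*s + 1 = 0 → Zeros: -0.1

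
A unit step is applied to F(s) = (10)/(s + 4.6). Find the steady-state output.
FVT: lim_{t→∞} y(t) = lim_{s→0} s*Y(s) where Y(s) = F(s)/s.
= lim_{s→0} F(s) = F(0) = num(0)/den(0) = 10/4.6 = 2.174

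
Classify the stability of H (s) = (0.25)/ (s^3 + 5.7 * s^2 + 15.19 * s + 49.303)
Denominator: s^3 + 5.7*s^2 + 15.19*s + 49.303 = (s + 4.7)(s^2 + s + 10.49). Poles: -0.5 + 3.2j, -0.5 - 3.2j, -4.7. Stable (all poles in LHP)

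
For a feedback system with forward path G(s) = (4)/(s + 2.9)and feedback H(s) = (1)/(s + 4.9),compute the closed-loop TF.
Closed-loop T = G/(1+GH).
Numerator: G_num * H_den = 4*s + 19.6.
Denominator: G_den * H_den + G_num * H_num = (s^2 + 7.8*s + 14.21) + (4) = s^2 + 7.8*s + 18.21.
T(s) = (4*s + 19.6)/(s^2 + 7.8*s + 18.21)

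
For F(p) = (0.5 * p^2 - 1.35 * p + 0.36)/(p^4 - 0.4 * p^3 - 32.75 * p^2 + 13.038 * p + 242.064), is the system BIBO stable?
Denominator: p^4 - 0.4*p^3 - 32.75*p^2 + 13.038*p + 242.064 = (p - 4.1)(p - 4.1)(p + 3)(p + 4.8). Poles: -3, -4.8, 4.1, 4.1. All Re(p)<0: No (unstable)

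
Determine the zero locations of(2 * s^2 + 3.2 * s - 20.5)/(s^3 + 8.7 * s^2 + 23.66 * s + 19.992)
Set numerator = 0: 2*s^2 + 3.2*s - 20.5 = 2*(s - 2.5)(s + 4.1) = 0 → Zeros: -4.1, 2.5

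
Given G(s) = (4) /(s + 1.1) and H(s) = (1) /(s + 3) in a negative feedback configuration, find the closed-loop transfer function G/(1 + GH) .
Closed-loop T = G/(1+GH).
Numerator: G_num * H_den = 4*s + 12.
Denominator: G_den * H_den + G_num * H_num = (s^2 + 4.1*s + 3.3) + (4) = s^2 + 4.1*s + 7.3.
T(s) = (4*s + 12)/(s^2 + 4.1*s + 7.3)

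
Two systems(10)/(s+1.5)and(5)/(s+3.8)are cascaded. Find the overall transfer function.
Series: H = H₁ · H₂ = (n₁·n₂)/(d₁·d₂).
Num: n₁·n₂ = 50. Den: d₁·d₂ = s^2 + 5.3*s + 5.7.
H(s) = (50)/(s^2 + 5.3*s + 5.7)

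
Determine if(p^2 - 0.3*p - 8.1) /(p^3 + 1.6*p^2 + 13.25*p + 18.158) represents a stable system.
Denominator: p^3 + 1.6*p^2 + 13.25*p + 18.158 = (p + 1.4)(p^2 + 0.2*p + 12.97). Poles: -0.1 + 3.6j, -0.1 - 3.6j, -1.4. All Re(p)<0: Yes (stable)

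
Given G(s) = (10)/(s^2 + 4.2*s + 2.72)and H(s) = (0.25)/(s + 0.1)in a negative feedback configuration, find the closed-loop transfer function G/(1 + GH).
Closed-loop T = G/(1+GH).
Numerator: G_num * H_den = 10*s + 1.
Denominator: G_den * H_den + G_num * H_num = (s^3 + 4.3*s^2 + 3.14*s + 0.272) + (2.5) = s^3 + 4.3*s^2 + 3.14*s + 2.772.
T(s) = (10*s + 1)/(s^3 + 4.3*s^2 + 3.14*s + 2.772)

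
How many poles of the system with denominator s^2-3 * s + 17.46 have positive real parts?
Poles: 1.5 + 3.9j, 1.5 - 3.9j. RHP poles (Re>0): 2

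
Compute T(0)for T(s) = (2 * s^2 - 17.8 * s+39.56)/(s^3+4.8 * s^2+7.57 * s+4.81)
DC gain = T(0) = num(0)/den(0) = 39.56/4.81 = 8.225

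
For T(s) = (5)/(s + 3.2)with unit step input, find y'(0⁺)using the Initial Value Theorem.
IVT: y'(0⁺) = lim_{s→∞} s²·Y(s) = lim_{s→∞} s·T(s).
deg(num) = 0, deg(den) = 1, relative degree = 1, so s·T(s) → (leading num)/(leading den) = 5/1 = 5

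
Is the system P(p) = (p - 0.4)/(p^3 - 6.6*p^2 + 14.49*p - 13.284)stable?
Denominator: p^3 - 6.6*p^2 + 14.49*p - 13.284 = (p - 3.6)(p^2 - 3*p + 3.69). Poles: 1.5 + 1.2j, 1.5 - 1.2j, 3.6. All Re(p)<0: No (unstable)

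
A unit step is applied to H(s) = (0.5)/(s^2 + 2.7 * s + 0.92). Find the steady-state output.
FVT: lim_{t→∞} y(t) = lim_{s→0} s*Y(s) where Y(s) = H(s)/s.
= lim_{s→0} H(s) = H(0) = num(0)/den(0) = 0.5/0.92 = 0.5435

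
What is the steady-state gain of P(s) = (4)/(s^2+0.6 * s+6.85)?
DC gain = P(0) = num(0)/den(0) = 4/6.85 = 0.5839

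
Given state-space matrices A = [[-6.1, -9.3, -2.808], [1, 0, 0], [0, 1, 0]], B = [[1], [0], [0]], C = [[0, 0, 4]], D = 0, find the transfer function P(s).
P(s) = C(sI - A)⁻¹B + D.
Characteristic polynomial det(sI - A) = s^3 + 6.1*s^2 + 9.3*s + 2.808.
Numerator from C·adj(sI-A)·B + D·det(sI-A) = 4.
P(s) = (4)/(s^3 + 6.1*s^2 + 9.3*s + 2.808)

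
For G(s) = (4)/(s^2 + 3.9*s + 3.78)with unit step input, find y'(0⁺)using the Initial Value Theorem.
IVT: y'(0⁺) = lim_{s→∞} s²·Y(s) = lim_{s→∞} s·G(s).
deg(num) = 0, deg(den) = 2, relative degree = 2 ≥ 2, so s·G(s) → 0. Initial slope = 0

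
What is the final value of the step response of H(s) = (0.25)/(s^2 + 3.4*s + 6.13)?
FVT: lim_{t→∞} y(t) = lim_{s→0} s*Y(s) where Y(s) = H(s)/s.
= lim_{s→0} H(s) = H(0) = num(0)/den(0) = 0.25/6.13 = 0.04078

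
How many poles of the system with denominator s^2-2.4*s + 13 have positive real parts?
Poles: 1.2 + 3.4j, 1.2 - 3.4j. RHP poles (Re>0): 2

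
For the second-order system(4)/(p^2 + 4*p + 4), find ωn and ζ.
Standard form: ωn²/(p²+2ζωn·p+ωn²).
const=4=ωn² → ωn=2, p coeff=4=2ζωn → ζ=1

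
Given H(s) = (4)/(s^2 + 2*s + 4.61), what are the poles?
Set denominator = 0: s^2 + 2*s + 4.61 = 0 → Poles: -1 + 1.9j, -1 - 1.9j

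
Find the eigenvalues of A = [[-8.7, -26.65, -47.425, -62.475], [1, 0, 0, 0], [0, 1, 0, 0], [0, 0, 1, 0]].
Eigenvalues solve det(λI - A) = 0.
Characteristic polynomial: λ^4 + 8.7*λ^3 + 26.65*λ^2 + 47.425*λ + 62.475 = 0.
Factor: (λ + 4.2)(λ + 3.5)(λ^2 + λ + 4.25) = 0.
Roots: -0.5 + 2j, -0.5 - 2j, -3.5, -4.2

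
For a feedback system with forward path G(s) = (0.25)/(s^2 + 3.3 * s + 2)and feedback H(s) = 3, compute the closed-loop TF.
Closed-loop T = G/(1+GH).
Numerator: G_num * H_den = 0.25.
Denominator: G_den * H_den + G_num * H_num = (s^2 + 3.3*s + 2) + (0.75) = s^2 + 3.3*s + 2.75.
T(s) = (0.25)/(s^2 + 3.3*s + 2.75)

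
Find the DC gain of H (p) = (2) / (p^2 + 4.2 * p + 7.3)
DC gain = H(0) = num(0)/den(0) = 2/7.3 = 0.274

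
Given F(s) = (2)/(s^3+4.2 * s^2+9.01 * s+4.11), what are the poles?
Set denominator = 0: s^3 + 4.2*s^2 + 9.01*s + 4.11 = (s + 0.6)(s^2 + 3.6*s + 6.85) = 0 → Poles: -0.6, -1.8 + 1.9j, -1.8 - 1.9j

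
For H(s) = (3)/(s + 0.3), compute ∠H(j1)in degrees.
Substitute s = j*1: H(j1) = 0.825688 - 2.75229j.
∠H(j1) = atan2(Im, Re) = atan2(-2.75229, 0.825688) = -73.30°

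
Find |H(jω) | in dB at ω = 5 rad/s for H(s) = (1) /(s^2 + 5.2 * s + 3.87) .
Substitute s = j*5: H(j5) = -0.0188244 - 0.0231631j.
|H(j5)| = sqrt(Re² + Im²) = 0.02985.
20*log₁₀(0.02985) = -30.50 dB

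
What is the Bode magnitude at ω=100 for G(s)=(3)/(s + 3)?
Substitute s = j*100: G(j100) = 0.000899191 - 0.029973j.
|G(j100)| = sqrt(Re² + Im²) = 0.02999.
20*log₁₀(0.02999) = -30.46 dB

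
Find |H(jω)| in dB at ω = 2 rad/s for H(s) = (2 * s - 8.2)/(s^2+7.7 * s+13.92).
Substitute s = j*2: H(j2) = -0.0588378 + 0.494567j.
|H(j2)| = sqrt(Re² + Im²) = 0.4981.
20*log₁₀(0.4981) = -6.05 dB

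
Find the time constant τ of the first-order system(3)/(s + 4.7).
First-order system: τ = -1/pole. Pole = -4.7. τ = -1/(-4.7) = 0.2128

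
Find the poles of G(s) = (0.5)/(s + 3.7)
Set denominator = 0: s + 3.7 = 0 → Poles: -3.7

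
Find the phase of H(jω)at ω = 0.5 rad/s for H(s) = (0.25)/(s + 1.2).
Substitute s = j*0.5: H(j0.5) = 0.177515 - 0.0739645j.
∠H(j0.5) = atan2(Im, Re) = atan2(-0.0739645, 0.177515) = -22.62°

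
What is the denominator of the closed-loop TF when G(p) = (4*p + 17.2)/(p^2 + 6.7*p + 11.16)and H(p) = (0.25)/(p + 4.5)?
Characteristic poly = G_den * H_den + G_num * H_num = (p^3 + 11.2*p^2 + 41.31*p + 50.22) + (p + 4.3) = p^3 + 11.2*p^2 + 42.31*p + 54.52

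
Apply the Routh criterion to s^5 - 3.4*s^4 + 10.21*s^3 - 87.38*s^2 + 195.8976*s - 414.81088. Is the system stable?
Routh array:
s^5: [1, 10.21, 195.8976]; s^4: [-3.4, -87.38, -414.81088]; s^3: [-15.49, 73.8944]; s^2: [-103.6, -414.81088]; s^1: [135.916]; s^0: [-414.81088]
First column: [1, -3.4, -15.49, -103.6, 135.916, -414.81088]. Sign changes = 3.
No, unstable (3 RHP root(s))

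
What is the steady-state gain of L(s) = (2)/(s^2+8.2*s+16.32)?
DC gain = L(0) = num(0)/den(0) = 2/16.32 = 0.1225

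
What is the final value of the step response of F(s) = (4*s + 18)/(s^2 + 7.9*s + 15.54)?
FVT: lim_{t→∞} y(t) = lim_{s→0} s*Y(s) where Y(s) = F(s)/s.
= lim_{s→0} F(s) = F(0) = num(0)/den(0) = 18/15.54 = 1.158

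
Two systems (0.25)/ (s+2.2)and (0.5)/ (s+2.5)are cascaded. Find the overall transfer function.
Series: H = H₁ · H₂ = (n₁·n₂)/(d₁·d₂).
Num: n₁·n₂ = 0.125. Den: d₁·d₂ = s^2 + 4.7*s + 5.5.
H(s) = (0.125)/(s^2 + 4.7*s + 5.5)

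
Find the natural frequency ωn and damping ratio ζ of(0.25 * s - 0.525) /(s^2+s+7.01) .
Underdamped: complex pole -0.5 + 2.6j. ωn = |pole| = 2.648, ζ = -Re(pole)/ωn = 0.1888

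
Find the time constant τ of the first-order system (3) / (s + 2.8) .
First-order system: τ = -1/pole. Pole = -2.8. τ = -1/(-2.8) = 0.3571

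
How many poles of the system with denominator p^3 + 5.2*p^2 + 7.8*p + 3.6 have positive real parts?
p^3 + 5.2*p^2 + 7.8*p + 3.6 = (p + 1)(p + 3)(p + 1.2). Poles: -1, -1.2, -3. RHP poles (Re>0): 0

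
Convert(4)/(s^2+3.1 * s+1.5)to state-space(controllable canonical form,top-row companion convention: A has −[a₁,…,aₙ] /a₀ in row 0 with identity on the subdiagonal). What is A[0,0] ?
Reachable canonical form for den = s^2 + 3.1*s + 1.5: top row of A = -[a₁,a₂,...,aₙ]/a₀, ones on the subdiagonal, zeros elsewhere.
A = [[-3.1, -1.5], [1, 0]].
A[0,0] = -3.1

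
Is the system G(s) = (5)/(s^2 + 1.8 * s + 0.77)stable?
Denominator: s^2 + 1.8*s + 0.77 = (s + 1.1)(s + 0.7). Poles: -0.7, -1.1. All Re(p)<0: Yes (stable)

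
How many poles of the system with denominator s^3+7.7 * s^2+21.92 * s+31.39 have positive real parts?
s^3 + 7.7*s^2 + 21.92*s + 31.39 = (s + 4.3)(s^2 + 3.4*s + 7.3). Poles: -1.7 + 2.1j, -1.7 - 2.1j, -4.3. RHP poles (Re>0): 0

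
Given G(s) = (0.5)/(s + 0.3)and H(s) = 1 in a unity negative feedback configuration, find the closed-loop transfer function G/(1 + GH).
Closed-loop T = G/(1+GH).
Numerator: G_num * H_den = 0.5.
Denominator: G_den * H_den + G_num * H_num = (s + 0.3) + (0.5) = s + 0.8.
T(s) = (0.5)/(s + 0.8)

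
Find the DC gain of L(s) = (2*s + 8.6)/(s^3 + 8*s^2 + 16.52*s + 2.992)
DC gain = L(0) = num(0)/den(0) = 8.6/2.992 = 2.874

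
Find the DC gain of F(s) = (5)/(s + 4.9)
DC gain = F(0) = num(0)/den(0) = 5/4.9 = 1.02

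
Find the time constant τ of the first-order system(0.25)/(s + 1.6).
First-order system: τ = -1/pole. Pole = -1.6. τ = -1/(-1.6) = 0.625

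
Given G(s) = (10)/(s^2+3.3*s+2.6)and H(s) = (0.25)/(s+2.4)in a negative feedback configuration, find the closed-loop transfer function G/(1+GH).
Closed-loop T = G/(1+GH).
Numerator: G_num * H_den = 10*s + 24.
Denominator: G_den * H_den + G_num * H_num = (s^3 + 5.7*s^2 + 10.52*s + 6.24) + (2.5) = s^3 + 5.7*s^2 + 10.52*s + 8.74.
T(s) = (10*s + 24)/(s^3 + 5.7*s^2 + 10.52*s + 8.74)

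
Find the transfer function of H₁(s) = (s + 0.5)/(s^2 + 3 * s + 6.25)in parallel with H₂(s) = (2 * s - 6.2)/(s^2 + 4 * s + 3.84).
Parallel: H = H₁ + H₂ = (n₁·d₂ + n₂·d₁)/(d₁·d₂).
n₁·d₂ = s^3 + 4.5*s^2 + 5.84*s + 1.92. n₂·d₁ = 2*s^3 - 0.2*s^2 - 6.1*s - 38.75. Sum = 3*s^3 + 4.3*s^2 - 0.26*s - 36.83. d₁·d₂ = s^4 + 7*s^3 + 22.09*s^2 + 36.52*s + 24.
H(s) = (3*s^3 + 4.3*s^2 - 0.26*s - 36.83)/(s^4 + 7*s^3 + 22.09*s^2 + 36.52*s + 24)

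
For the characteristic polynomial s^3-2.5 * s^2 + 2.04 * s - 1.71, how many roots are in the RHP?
s^3 - 2.5*s^2 + 2.04*s - 1.71 = (s - 1.9)(s^2 - 0.6*s + 0.9). Poles: 0.3 + 0.9j, 0.3 - 0.9j, 1.9. RHP poles (Re>0): 3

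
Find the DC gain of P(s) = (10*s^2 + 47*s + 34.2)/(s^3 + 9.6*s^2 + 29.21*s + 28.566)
DC gain = P(0) = num(0)/den(0) = 34.2/28.566 = 1.197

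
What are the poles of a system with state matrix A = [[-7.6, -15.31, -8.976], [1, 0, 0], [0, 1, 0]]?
Eigenvalues solve det(λI - A) = 0.
Characteristic polynomial: λ^3 + 7.6*λ^2 + 15.31*λ + 8.976 = 0.
Factor: (λ + 4.8)(λ + 1.7)(λ + 1.1) = 0.
Roots: -1.1, -1.7, -4.8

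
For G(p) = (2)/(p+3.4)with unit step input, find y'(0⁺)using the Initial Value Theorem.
IVT: y'(0⁺) = lim_{p→∞} p²·Y(p) = lim_{p→∞} p·G(p).
deg(num) = 0, deg(den) = 1, relative degree = 1, so p·G(p) → (leading num)/(leading den) = 2/1 = 2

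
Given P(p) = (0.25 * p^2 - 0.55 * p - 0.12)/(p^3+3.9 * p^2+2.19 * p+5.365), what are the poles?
Set denominator = 0: p^3 + 3.9*p^2 + 2.19*p + 5.365 = (p + 3.7)(p^2 + 0.2*p + 1.45) = 0 → Poles: -0.1 + 1.2j, -0.1 - 1.2j, -3.7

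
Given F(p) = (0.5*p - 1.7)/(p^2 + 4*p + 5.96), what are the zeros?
Set numerator = 0: 0.5*p - 1.7 = 0 → Zeros: 3.4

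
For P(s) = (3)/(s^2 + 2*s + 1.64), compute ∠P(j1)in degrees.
Substitute s = j*1: P(j1) = 0.435414 - 1.36067j.
∠P(j1) = atan2(Im, Re) = atan2(-1.36067, 0.435414) = -72.26°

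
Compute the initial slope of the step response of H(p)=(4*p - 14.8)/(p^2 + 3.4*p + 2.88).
IVT: y'(0⁺) = lim_{p→∞} p²·Y(p) = lim_{p→∞} p·H(p).
deg(num) = 1, deg(den) = 2, relative degree = 1, so p·H(p) → (leading num)/(leading den) = 4/1 = 4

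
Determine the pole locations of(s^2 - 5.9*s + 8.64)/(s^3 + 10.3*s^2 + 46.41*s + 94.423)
Set denominator = 0: s^3 + 10.3*s^2 + 46.41*s + 94.423 = (s + 4.7)(s^2 + 5.6*s + 20.09) = 0 → Poles: -2.8 + 3.5j, -2.8 - 3.5j, -4.7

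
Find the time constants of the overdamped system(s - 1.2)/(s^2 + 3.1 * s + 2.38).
Overdamped: real poles at -1.7, -1.4. τ = -1/pole → τ₁ = 0.5882, τ₂ = 0.7143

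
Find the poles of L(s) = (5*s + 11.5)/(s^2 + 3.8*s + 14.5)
Set denominator = 0: s^2 + 3.8*s + 14.5 = 0 → Poles: -1.9 + 3.3j, -1.9 - 3.3j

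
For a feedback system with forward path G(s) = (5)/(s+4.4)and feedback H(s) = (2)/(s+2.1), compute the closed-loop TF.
Closed-loop T = G/(1+GH).
Numerator: G_num * H_den = 5*s + 10.5.
Denominator: G_den * H_den + G_num * H_num = (s^2 + 6.5*s + 9.24) + (10) = s^2 + 6.5*s + 19.24.
T(s) = (5*s + 10.5)/(s^2 + 6.5*s + 19.24)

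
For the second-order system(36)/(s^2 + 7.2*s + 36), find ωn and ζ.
Standard form: ωn²/(s²+2ζωn·s+ωn²).
const=36=ωn² → ωn=6, s coeff=7.2=2ζωn → ζ=0.6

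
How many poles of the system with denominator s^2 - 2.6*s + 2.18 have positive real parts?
Poles: 1.3 + 0.7j, 1.3 - 0.7j. RHP poles (Re>0): 2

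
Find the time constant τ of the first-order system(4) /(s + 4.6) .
First-order system: τ = -1/pole. Pole = -4.6. τ = -1/(-4.6) = 0.2174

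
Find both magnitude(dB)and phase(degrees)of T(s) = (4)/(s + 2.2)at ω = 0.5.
Substitute s = j*0.5: T(j0.5) = 1.72888 - 0.392927j.
|T| = 20*log₁₀(sqrt(Re²+Im²)) = 4.97 dB.
∠T = atan2(Im, Re) = -12.80°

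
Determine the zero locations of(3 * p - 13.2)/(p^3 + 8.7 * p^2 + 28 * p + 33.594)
Set numerator = 0: 3*p - 13.2 = 0 → Zeros: 4.4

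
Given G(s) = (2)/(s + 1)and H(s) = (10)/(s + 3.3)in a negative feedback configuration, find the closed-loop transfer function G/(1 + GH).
Closed-loop T = G/(1+GH).
Numerator: G_num * H_den = 2*s + 6.6.
Denominator: G_den * H_den + G_num * H_num = (s^2 + 4.3*s + 3.3) + (20) = s^2 + 4.3*s + 23.3.
T(s) = (2*s + 6.6)/(s^2 + 4.3*s + 23.3)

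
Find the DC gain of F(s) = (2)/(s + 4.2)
DC gain = F(0) = num(0)/den(0) = 2/4.2 = 0.4762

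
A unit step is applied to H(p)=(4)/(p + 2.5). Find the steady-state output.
FVT: lim_{t→∞} y(t) = lim_{p→0} p*Y(p) where Y(p) = H(p)/p.
= lim_{p→0} H(p) = H(0) = num(0)/den(0) = 4/2.5 = 1.6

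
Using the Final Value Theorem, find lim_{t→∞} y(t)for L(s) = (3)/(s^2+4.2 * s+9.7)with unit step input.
FVT: lim_{t→∞} y(t) = lim_{s→0} s*Y(s) where Y(s) = L(s)/s.
= lim_{s→0} L(s) = L(0) = num(0)/den(0) = 3/9.7 = 0.3093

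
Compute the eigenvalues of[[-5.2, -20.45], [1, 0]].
Eigenvalues solve det(λI - A) = 0.
Characteristic polynomial: λ^2 + 5.2*λ + 20.45 = 0.
Roots: -2.6 + 3.7j, -2.6 - 3.7j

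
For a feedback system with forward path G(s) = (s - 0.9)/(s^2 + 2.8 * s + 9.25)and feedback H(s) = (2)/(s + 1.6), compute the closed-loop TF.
Closed-loop T = G/(1+GH).
Numerator: G_num * H_den = s^2 + 0.7*s - 1.44.
Denominator: G_den * H_den + G_num * H_num = (s^3 + 4.4*s^2 + 13.73*s + 14.8) + (2*s - 1.8) = s^3 + 4.4*s^2 + 15.73*s + 13.
T(s) = (s^2 + 0.7*s - 1.44)/(s^3 + 4.4*s^2 + 15.73*s + 13)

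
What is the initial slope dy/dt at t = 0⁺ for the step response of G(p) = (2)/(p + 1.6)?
IVT: y'(0⁺) = lim_{p→∞} p²·Y(p) = lim_{p→∞} p·G(p).
deg(num) = 0, deg(den) = 1, relative degree = 1, so p·G(p) → (leading num)/(leading den) = 2/1 = 2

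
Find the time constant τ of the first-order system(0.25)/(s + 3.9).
First-order system: τ = -1/pole. Pole = -3.9. τ = -1/(-3.9) = 0.2564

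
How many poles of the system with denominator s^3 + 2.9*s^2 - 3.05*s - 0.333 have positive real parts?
s^3 + 2.9*s^2 - 3.05*s - 0.333 = (s - 0.9)(s + 0.1)(s + 3.7). Poles: -0.1, -3.7, 0.9. RHP poles (Re>0): 1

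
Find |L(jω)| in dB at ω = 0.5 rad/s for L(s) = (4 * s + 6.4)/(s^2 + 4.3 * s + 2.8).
Substitute s = j*0.5: L(j0.5) = 1.85348 - 0.778427j.
|L(j0.5)| = sqrt(Re² + Im²) = 2.01.
20*log₁₀(2.01) = 6.07 dB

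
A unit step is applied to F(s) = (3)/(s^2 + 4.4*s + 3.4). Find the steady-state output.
FVT: lim_{t→∞} y(t) = lim_{s→0} s*Y(s) where Y(s) = F(s)/s.
= lim_{s→0} F(s) = F(0) = num(0)/den(0) = 3/3.4 = 0.8824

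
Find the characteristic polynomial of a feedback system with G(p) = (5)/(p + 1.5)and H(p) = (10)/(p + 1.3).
Characteristic poly = G_den * H_den + G_num * H_num = (p^2 + 2.8*p + 1.95) + (50) = p^2 + 2.8*p + 51.95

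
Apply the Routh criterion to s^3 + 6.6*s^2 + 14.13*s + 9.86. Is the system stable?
Routh array:
s^3: [1, 14.13]; s^2: [6.6, 9.86]; s^1: [12.6361]; s^0: [9.86]
First column: [1, 6.6, 12.6361, 9.86]. Sign changes = 0.
Yes, stable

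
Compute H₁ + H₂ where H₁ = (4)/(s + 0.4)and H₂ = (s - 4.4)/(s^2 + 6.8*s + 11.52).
Parallel: H = H₁ + H₂ = (n₁·d₂ + n₂·d₁)/(d₁·d₂).
n₁·d₂ = 4*s^2 + 27.2*s + 46.08. n₂·d₁ = s^2 - 4*s - 1.76. Sum = 5*s^2 + 23.2*s + 44.32. d₁·d₂ = s^3 + 7.2*s^2 + 14.24*s + 4.608.
H(s) = (5*s^2 + 23.2*s + 44.32)/(s^3 + 7.2*s^2 + 14.24*s + 4.608)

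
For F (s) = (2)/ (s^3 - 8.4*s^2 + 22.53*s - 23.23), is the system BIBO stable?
Denominator: s^3 - 8.4*s^2 + 22.53*s - 23.23 = (s - 4.6)(s^2 - 3.8*s + 5.05). Poles: 1.9 + 1.2j, 1.9 - 1.2j, 4.6. All Re(p)<0: No (unstable)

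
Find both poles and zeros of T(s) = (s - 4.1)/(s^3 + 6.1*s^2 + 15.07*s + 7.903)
Set denominator = 0: s^3 + 6.1*s^2 + 15.07*s + 7.903 = (s + 0.7)(s^2 + 5.4*s + 11.29) = 0 → Poles: -0.7, -2.7 + 2j, -2.7 - 2j
Set numerator = 0: s - 4.1 = 0 → Zeros: 4.1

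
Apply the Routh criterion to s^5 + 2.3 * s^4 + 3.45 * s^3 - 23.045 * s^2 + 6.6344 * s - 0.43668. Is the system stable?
Routh array:
s^5: [1, 3.45, 6.6344]; s^4: [2.3, -23.045, -0.43668]; s^3: [13.4696, 6.82426]; s^2: [-24.2103, -0.43668]; s^1: [6.58131]; s^0: [-0.43668]
First column: [1, 2.3, 13.4696, -24.2103, 6.58131, -0.43668]. Sign changes = 3.
No, unstable (3 RHP root(s))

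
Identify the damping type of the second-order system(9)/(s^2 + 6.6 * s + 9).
Standard form: ωn²/(s²+2ζωn·s+ωn²) gives ωn=3, ζ=1.1.
Overdamped (ζ = 1.1 > 1)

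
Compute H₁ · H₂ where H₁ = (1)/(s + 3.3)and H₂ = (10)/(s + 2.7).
Series: H = H₁ · H₂ = (n₁·n₂)/(d₁·d₂).
Num: n₁·n₂ = 10. Den: d₁·d₂ = s^2 + 6*s + 8.91.
H(s) = (10)/(s^2 + 6*s + 8.91)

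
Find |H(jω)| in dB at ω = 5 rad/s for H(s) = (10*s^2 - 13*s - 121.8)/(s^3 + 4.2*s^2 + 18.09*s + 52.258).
Substitute s = j*5: H(j5) = 5.49759 - 2.36892j.
|H(j5)| = sqrt(Re² + Im²) = 5.986.
20*log₁₀(5.986) = 15.54 dB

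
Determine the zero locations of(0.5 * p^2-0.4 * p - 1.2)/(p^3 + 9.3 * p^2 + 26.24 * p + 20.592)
Set numerator = 0: 0.5*p^2 - 0.4*p - 1.2 = 0.5*(p + 1.2)(p - 2) = 0 → Zeros: -1.2, 2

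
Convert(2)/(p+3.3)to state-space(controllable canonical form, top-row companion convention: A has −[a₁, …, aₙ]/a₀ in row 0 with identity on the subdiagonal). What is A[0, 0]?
Reachable canonical form for den = p + 3.3: top row of A = -[a₁,a₂,...,aₙ]/a₀, ones on the subdiagonal, zeros elsewhere.
A = [[-3.3]].
A[0,0] = -3.3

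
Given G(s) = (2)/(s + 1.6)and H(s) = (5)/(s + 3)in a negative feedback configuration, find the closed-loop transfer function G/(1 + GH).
Closed-loop T = G/(1+GH).
Numerator: G_num * H_den = 2*s + 6.
Denominator: G_den * H_den + G_num * H_num = (s^2 + 4.6*s + 4.8) + (10) = s^2 + 4.6*s + 14.8.
T(s) = (2*s + 6)/(s^2 + 4.6*s + 14.8)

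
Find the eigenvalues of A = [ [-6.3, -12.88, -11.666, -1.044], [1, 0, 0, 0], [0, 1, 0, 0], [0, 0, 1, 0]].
Eigenvalues solve det(λI - A) = 0.
Characteristic polynomial: λ^4 + 6.3*λ^3 + 12.88*λ^2 + 11.666*λ + 1.044 = 0.
Factor: (λ + 0.1)(λ + 3.6)(λ^2 + 2.6*λ + 2.9) = 0.
Roots: -0.1, -1.3 + 1.1j, -1.3 - 1.1j, -3.6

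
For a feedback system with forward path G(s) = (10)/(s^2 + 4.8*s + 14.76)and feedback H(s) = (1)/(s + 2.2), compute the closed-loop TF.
Closed-loop T = G/(1+GH).
Numerator: G_num * H_den = 10*s + 22.
Denominator: G_den * H_den + G_num * H_num = (s^3 + 7*s^2 + 25.32*s + 32.472) + (10) = s^3 + 7*s^2 + 25.32*s + 42.472.
T(s) = (10*s + 22)/(s^3 + 7*s^2 + 25.32*s + 42.472)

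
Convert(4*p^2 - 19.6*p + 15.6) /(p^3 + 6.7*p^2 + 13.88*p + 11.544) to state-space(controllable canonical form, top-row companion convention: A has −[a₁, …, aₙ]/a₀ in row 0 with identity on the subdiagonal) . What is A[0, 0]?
Reachable canonical form for den = p^3 + 6.7*p^2 + 13.88*p + 11.544: top row of A = -[a₁,a₂,...,aₙ]/a₀, ones on the subdiagonal, zeros elsewhere.
A = [[-6.7, -13.88, -11.544], [1, 0, 0], [0, 1, 0]].
A[0,0] = -6.7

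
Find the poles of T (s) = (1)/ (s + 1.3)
Set denominator = 0: s + 1.3 = 0 → Poles: -1.3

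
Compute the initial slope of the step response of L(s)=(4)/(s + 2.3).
IVT: y'(0⁺) = lim_{s→∞} s²·Y(s) = lim_{s→∞} s·L(s).
deg(num) = 0, deg(den) = 1, relative degree = 1, so s·L(s) → (leading num)/(leading den) = 4/1 = 4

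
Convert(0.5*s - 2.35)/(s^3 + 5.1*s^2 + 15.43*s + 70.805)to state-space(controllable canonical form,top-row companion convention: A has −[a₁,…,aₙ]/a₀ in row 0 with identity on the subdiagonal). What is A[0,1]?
Reachable canonical form for den = s^3 + 5.1*s^2 + 15.43*s + 70.805: top row of A = -[a₁,a₂,...,aₙ]/a₀, ones on the subdiagonal, zeros elsewhere.
A = [[-5.1, -15.43, -70.805], [1, 0, 0], [0, 1, 0]].
A[0,1] = -15.43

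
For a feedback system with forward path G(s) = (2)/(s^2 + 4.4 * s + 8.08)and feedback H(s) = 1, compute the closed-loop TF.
Closed-loop T = G/(1+GH).
Numerator: G_num * H_den = 2.
Denominator: G_den * H_den + G_num * H_num = (s^2 + 4.4*s + 8.08) + (2) = s^2 + 4.4*s + 10.08.
T(s) = (2)/(s^2 + 4.4*s + 10.08)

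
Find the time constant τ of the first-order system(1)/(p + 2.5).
First-order system: τ = -1/pole. Pole = -2.5. τ = -1/(-2.5) = 0.4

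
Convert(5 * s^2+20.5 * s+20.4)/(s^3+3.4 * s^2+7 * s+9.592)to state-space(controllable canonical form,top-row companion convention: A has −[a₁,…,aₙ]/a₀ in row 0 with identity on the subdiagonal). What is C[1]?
Reachable canonical form: C = numerator coefficients (right-aligned, zero-padded to length n).
num = 5*s^2 + 20.5*s + 20.4, C = [[5, 20.5, 20.4]].
C[1] = 20.5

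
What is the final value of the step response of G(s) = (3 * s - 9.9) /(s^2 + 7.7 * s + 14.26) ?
FVT: lim_{t→∞} y(t) = lim_{s→0} s*Y(s) where Y(s) = G(s)/s.
= lim_{s→0} G(s) = G(0) = num(0)/den(0) = -9.9/14.26 = -0.6942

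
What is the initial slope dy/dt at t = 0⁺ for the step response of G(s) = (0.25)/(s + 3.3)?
IVT: y'(0⁺) = lim_{s→∞} s²·Y(s) = lim_{s→∞} s·G(s).
deg(num) = 0, deg(den) = 1, relative degree = 1, so s·G(s) → (leading num)/(leading den) = 0.25/1 = 0.25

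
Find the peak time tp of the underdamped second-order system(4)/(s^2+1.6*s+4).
Standard form: ωn²/(s²+2ζωn·s+ωn²) → ωn = 2, ζ = 0.4.
ωd = ωn·√(1-ζ²) = 2·√(1-0.4²) = 1.833.
tp = π/ωd = π/1.833 = 1.714 s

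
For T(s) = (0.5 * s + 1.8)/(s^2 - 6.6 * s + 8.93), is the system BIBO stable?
Denominator: s^2 - 6.6*s + 8.93 = (s - 4.7)(s - 1.9). Poles: 1.9, 4.7. All Re(p)<0: No (unstable)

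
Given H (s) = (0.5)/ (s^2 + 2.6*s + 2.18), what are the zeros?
Numerator is a nonzero constant (0.5) → Zeros: none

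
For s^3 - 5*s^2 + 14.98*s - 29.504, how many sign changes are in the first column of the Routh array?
Routh array:
s^3: [1, 14.98]; s^2: [-5, -29.504]; s^1: [9.0792]; s^0: [-29.504]
First column: [1, -5, 9.0792, -29.504]. Sign changes = 3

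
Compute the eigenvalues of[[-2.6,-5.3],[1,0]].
Eigenvalues solve det(λI - A) = 0.
Characteristic polynomial: λ^2 + 2.6*λ + 5.3 = 0.
Roots: -1.3 + 1.9j, -1.3 - 1.9j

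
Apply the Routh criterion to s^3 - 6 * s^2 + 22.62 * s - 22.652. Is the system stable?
Routh array:
s^3: [1, 22.62]; s^2: [-6, -22.652]; s^1: [18.8447]; s^0: [-22.652]
First column: [1, -6, 18.8447, -22.652]. Sign changes = 3.
No, unstable (3 RHP root(s))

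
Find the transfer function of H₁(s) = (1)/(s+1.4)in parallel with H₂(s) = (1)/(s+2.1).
Parallel: H = H₁ + H₂ = (n₁·d₂ + n₂·d₁)/(d₁·d₂).
n₁·d₂ = s + 2.1. n₂·d₁ = s + 1.4. Sum = 2*s + 3.5. d₁·d₂ = s^2 + 3.5*s + 2.94.
H(s) = (2*s + 3.5)/(s^2 + 3.5*s + 2.94)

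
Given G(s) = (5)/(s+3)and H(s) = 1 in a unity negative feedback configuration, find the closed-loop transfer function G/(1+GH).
Closed-loop T = G/(1+GH).
Numerator: G_num * H_den = 5.
Denominator: G_den * H_den + G_num * H_num = (s + 3) + (5) = s + 8.
T(s) = (5)/(s + 8)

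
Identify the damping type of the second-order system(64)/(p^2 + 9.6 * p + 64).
Standard form: ωn²/(p²+2ζωn·p+ωn²) gives ωn=8, ζ=0.6.
Underdamped (ζ = 0.6 < 1)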